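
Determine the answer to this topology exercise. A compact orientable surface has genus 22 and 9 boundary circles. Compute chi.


For a compact orientable surface with genus g and b boundary components: chi = 2 - 2g - b.
chi = 2 - 2*22 - 9 = 2 - 44 - 9 = -51

-51


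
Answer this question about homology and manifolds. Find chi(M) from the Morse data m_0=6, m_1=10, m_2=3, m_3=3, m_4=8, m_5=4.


Morse theory: chi(M) = sum_k (-1)^k m_k where m_k = #(index-k critical points).
= (6) + (-10) + (3) + (-3) + (8) + (-4) = 0

0


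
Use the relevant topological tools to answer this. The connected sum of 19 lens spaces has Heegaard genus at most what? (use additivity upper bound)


Heegaard genus satisfies g(A#B) <= g(A) + g(B).
Each lens space has g = 1.
Upper bound: 19 * 1 = 19

19


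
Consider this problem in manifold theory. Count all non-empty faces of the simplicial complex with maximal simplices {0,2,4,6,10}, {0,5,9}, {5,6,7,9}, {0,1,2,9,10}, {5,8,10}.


Each maximal simplex on m vertices has 2^m - 1 nonempty faces.
Take the union (dedupe shared faces).
Total distinct faces = 75

75


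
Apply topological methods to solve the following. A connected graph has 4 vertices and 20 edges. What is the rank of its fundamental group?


For a connected graph: rank(pi_1) = b_1 = E - V + 1 = 1 - chi.
chi = V - E = 4 - 20 = -16.
rank = 1 - (-16) = 20 - 4 + 1 = 17

17


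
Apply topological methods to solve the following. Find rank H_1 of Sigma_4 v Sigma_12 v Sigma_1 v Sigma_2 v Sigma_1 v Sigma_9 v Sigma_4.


For a wedge X v Y: reduced H_k(X v Y) = H_k(X) + H_k(Y).
Each Sigma_g contributes b_1 = 2g.
b_1 = 8 + 24 + 2 + 4 + 2 + 18 + 8 = 66

66


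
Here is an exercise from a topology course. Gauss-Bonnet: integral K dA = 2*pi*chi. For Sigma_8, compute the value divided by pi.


Gauss-Bonnet: integral K dA = 2*pi*chi(M).
chi(Sigma_8) = 2 - 2*8 = -14.
(integral K dA)/pi = 2*chi = 2*(-14) = -28

-28


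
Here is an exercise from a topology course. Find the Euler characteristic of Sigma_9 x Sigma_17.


chi(Sigma_9) = 2 - 2*9 = -16
chi(Sigma_17) = 2 - 2*17 = -32
chi(product) = (-16) * (-32) = 512

512


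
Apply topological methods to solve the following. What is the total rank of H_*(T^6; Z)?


b_k(T^6) = C(6,k), so the sum over k is sum_k C(6,k) = 2^6.
Total = 2^6 = 64

64


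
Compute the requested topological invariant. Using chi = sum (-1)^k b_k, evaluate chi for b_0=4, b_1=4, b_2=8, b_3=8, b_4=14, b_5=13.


chi = sum_k (-1)^k b_k.
= (4) + (-4) + (8) + (-8) + (14) + (-13)
= 1

1


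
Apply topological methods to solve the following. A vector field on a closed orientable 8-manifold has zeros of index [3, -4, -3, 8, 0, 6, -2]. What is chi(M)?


Poincare-Hopf: chi(M) = sum of indices of zeros.
chi = (3) + (-4) + (-3) + (8) + (0) + (6) + (-2) = 8

8


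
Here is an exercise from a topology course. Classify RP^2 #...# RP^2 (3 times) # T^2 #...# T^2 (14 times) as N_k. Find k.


Since a >= 1, the sum is non-orientable; each T^2 can be replaced by RP^2 # RP^2 (since T^2#RP^2 = 3RP^2).
Total crosscaps k = 3 + 2*14 = 31.
Check via chi: chi = 3*1 + 14*0 - (3+14-1)*2 = -29 = 2 - k = -29. Consistent.

31


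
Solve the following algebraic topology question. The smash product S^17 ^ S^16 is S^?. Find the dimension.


S^m ^ S^n = S^{m+n}.
k = 17 + 16 = 33

33


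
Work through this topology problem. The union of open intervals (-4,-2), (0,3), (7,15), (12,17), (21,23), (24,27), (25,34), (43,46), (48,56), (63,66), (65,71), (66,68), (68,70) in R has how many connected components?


Sort and merge overlapping open intervals.
Merged: (-4,-2), (0,3), (7,17), (21,23), (24,34), (43,46), (48,56), (63,71).
Number of components = 8

8


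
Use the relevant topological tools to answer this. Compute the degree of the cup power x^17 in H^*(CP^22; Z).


|x| = 2 in H^*(CP^n).
|x^17| = 17 * |x| = 17 * 2 = 34

34


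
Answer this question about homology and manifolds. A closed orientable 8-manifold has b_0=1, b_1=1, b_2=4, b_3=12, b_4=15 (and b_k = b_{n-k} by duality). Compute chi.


By Poincare duality b_k = b_{8-k}, so full Betti numbers: b_0=1, b_1=1, b_2=4, b_3=12, b_4=15, b_5=12, b_6=4, b_7=1, b_8=1.
chi = sum (-1)^k b_k = -1

-1


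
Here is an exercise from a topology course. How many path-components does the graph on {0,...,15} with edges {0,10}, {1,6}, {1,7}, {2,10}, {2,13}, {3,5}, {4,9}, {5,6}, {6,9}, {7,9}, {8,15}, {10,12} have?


Run DFS/union-find over 16 vertices.
V = 16, E = 12.
Number of components = 5

5


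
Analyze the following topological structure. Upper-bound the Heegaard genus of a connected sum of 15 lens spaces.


Heegaard genus satisfies g(A#B) <= g(A) + g(B).
Each lens space has g = 1.
Upper bound: 15 * 1 = 15

15


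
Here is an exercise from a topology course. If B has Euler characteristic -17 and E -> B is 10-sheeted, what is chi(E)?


For a finite covering: chi(E) = (number of sheets) * chi(B).
chi(E) = 10 * (-17) = -170

-170


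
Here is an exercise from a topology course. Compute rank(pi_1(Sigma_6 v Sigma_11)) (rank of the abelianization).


For a wedge: H_1(A v B) = H_1(A) + H_1(B).
b_1(Sigma_6) = 12, b_1(Sigma_11) = 22.
b_1 = 12 + 22 = 34

34


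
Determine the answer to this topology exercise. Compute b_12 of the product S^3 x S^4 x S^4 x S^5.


Each S^d has Poincare polynomial 1 + t^d.
The product S^3 x S^4 x S^4 x S^5 has Poincare polynomial prod(1+t^d_i).
Expanding: b_0=1, b_3=1, b_4=2, b_5=1, b_7=2, b_8=2, b_9=2, b_11=1, b_12=2, b_13=1, b_16=1.
b_12 = 2

2


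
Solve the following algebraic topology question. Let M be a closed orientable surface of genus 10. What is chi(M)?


For a closed orientable surface of genus g: chi = 2 - 2g.
Here g = 10.
chi = 2 - 2*10 = 2 - 20 = -18

-18


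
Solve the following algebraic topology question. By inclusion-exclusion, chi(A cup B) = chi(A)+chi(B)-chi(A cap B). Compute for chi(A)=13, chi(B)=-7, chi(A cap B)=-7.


chi(A cup B) = chi(A) + chi(B) - chi(A cap B)
= 13 + (-7) - (-7)
= 13

13


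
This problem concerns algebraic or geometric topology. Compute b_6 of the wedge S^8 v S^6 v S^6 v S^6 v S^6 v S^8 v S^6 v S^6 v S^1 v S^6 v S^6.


For a wedge of spheres, H_k (k>0) is free on one generator per sphere of dimension k.
Spheres of dimension 6: count = 8.
b_6 = 8

8


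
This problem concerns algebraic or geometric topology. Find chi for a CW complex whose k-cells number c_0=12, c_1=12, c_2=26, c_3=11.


chi = sum_k (-1)^k c_k.
= (-1)^0*12 + (-1)^1*12 + (-1)^2*26 + (-1)^3*11
= (12) + (-12) + (26) + (-11)
= 15

15


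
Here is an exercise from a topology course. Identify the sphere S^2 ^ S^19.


S^m ^ S^n = S^{m+n}.
k = 2 + 19 = 21

21


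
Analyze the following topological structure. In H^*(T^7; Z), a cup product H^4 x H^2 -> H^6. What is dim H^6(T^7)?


Cup product: H^p x H^q -> H^{p+q}; here p+q = 4+2 = 6.
rank H^k(T^n) = C(n,k).
C(7,6) = 7

7


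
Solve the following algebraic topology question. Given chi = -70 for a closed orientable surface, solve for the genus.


chi = 2 - 2g for closed orientable surfaces.
-70 = 2 - 2g
2g = 2 - (-70) = 72
g = 36

36


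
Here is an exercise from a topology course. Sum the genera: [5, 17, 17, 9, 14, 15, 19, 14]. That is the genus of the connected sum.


Genus is additive under connected sum of orientable surfaces.
g = 5 + 17 + 17 + 9 + 14 + 15 + 19 + 14 = 110

110


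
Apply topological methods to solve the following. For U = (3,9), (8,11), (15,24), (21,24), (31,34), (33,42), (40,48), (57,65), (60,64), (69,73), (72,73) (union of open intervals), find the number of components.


Sort and merge overlapping open intervals.
Merged: (3,11), (15,24), (31,48), (57,65), (69,73).
Number of components = 5

5


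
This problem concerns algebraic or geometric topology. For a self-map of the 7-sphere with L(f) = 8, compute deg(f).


L(f) = 1 + (-1)^7 deg(f) on S^7.
8 = 1 + (-1)^7 * deg(f)
(-1)^7 * deg(f) = 7
deg(f) = -7

-7


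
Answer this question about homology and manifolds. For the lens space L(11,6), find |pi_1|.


pi_1(L(p,q)) = Z/pZ for any q coprime to p.
|pi_1(L(11,6))| = 11

11


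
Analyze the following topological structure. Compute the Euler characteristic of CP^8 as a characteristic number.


For any closed oriented manifold, <e(TM),[M]> = chi(M).
chi(CP^8) = 8+1 = 9

9


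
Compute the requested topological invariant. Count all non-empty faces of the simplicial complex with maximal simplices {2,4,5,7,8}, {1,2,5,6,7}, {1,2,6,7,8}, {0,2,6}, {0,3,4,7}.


Each maximal simplex on m vertices has 2^m - 1 nonempty faces.
Take the union (dedupe shared faces).
Total distinct faces = 82

82


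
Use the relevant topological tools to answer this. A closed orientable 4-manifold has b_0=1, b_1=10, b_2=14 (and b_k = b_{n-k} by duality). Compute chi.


By Poincare duality b_k = b_{4-k}, so full Betti numbers: b_0=1, b_1=10, b_2=14, b_3=10, b_4=1.
chi = sum (-1)^k b_k = -4

-4


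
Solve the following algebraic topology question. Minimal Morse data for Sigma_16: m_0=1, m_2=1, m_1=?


A perfect Morse function has m_k = b_k.
For Sigma_16: b_0=1, b_1=2g=32, b_2=1.
Saddles m_1 = 2g = 32

32


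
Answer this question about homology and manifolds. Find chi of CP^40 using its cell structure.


CP^40 has one cell in each even dimension 0, 2, ..., 2*40 (40+1 cells total).
All cells are even-dimensional, so chi = number of cells.
chi = 40 + 1 = 41

41


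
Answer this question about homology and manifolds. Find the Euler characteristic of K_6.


K_6: V = 6, E = C(6,2) = 15.
chi = V - E = 6 - 15 = -9

-9


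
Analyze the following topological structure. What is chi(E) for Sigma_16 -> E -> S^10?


chi(S^10) = 2 (n even), chi(Sigma_16) = 2 - 2*16 = -30.
chi(E) = 2 * (-30) = -60

-60


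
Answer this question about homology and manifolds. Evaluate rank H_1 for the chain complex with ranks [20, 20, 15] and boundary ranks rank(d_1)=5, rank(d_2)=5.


rank H_k = rank(ker d_k) - rank(im d_{k+1}).
rank(ker d_1) = rank(C_1) - rank(d_1) = 20 - 5 = 15.
rank(im d_{1+1}) = 5.
rank H_1 = 15 - 5 = 10

10


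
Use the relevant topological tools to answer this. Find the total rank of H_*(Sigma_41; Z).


For Sigma_41: b_0 = 1, b_1 = 2g = 82, b_2 = 1.
Total = 1 + 82 + 1 = 84

84


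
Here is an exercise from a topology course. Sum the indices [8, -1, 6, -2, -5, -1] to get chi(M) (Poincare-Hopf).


Poincare-Hopf: chi(M) = sum of indices of zeros.
chi = (8) + (-1) + (6) + (-2) + (-5) + (-1) = 5

5


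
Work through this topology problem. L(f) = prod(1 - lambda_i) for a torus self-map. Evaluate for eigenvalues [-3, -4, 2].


For a torus self-map: L(f) = det(I - A) where A acts on H_1.
L(f) = (1--3) * (1--4) * (1-2) = 4 * 5 * -1 = -20

-20


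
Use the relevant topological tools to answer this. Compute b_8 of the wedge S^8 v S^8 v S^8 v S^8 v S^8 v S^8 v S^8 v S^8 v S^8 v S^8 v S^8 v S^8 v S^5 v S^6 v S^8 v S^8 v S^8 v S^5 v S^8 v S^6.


For a wedge of spheres, H_k (k>0) is free on one generator per sphere of dimension k.
Spheres of dimension 8: count = 16.
b_8 = 16

16


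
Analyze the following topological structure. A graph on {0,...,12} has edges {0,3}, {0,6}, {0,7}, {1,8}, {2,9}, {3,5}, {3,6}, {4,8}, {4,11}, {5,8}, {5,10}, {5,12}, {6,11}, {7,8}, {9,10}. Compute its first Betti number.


b_1 = E - V + (number of components).
E = 15, V = 13, components = 1.
b_1 = 15 - 13 + 1 = 3

3


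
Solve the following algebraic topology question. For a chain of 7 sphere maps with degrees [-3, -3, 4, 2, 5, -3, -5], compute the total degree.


Degree is multiplicative: deg(composition) = product of degrees.
= (-3) * (-3) * (4) * (2) * (5) * (-3) * (-5) = 5400

5400


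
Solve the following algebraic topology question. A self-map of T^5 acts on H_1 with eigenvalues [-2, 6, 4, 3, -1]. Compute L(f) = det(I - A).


For a torus self-map: L(f) = det(I - A) where A acts on H_1.
L(f) = (1--2) * (1-6) * (1-4) * (1-3) * (1--1) = 3 * -5 * -3 * -2 * 2 = -180

-180


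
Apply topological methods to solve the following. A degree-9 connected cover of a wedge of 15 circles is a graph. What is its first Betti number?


Nielsen-Schreier: an index-n subgroup of F_r is free of rank 1 + n(r-1).
Equivalently: chi(cover) = n*chi(base); chi(vee_r S^1) = 1 - 15 = -14.
chi(E) = 9*(-14) = -126; rank = 1 - chi(E) = 1 - (-126) = 127.
rank = 1 + 9*(15-1) = 1 + 126 = 127

127


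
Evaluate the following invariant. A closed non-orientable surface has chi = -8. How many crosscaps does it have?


chi = 2 - k for closed non-orientable surfaces with k crosscaps.
-8 = 2 - k
k = 2 - (-8) = 10

10


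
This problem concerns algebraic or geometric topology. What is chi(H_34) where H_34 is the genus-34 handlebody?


A genus-g handlebody deformation retracts to a wedge of g circles.
chi(vee_g S^1) = 1 - g.
chi(H_34) = 1 - 34 = -33

-33


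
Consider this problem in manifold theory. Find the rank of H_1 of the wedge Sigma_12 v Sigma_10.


For a wedge: H_1(A v B) = H_1(A) + H_1(B).
b_1(Sigma_12) = 24, b_1(Sigma_10) = 20.
b_1 = 24 + 20 = 44

44


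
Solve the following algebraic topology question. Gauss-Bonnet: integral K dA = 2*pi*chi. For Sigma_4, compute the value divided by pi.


Gauss-Bonnet: integral K dA = 2*pi*chi(M).
chi(Sigma_4) = 2 - 2*4 = -6.
(integral K dA)/pi = 2*chi = 2*(-6) = -12

-12


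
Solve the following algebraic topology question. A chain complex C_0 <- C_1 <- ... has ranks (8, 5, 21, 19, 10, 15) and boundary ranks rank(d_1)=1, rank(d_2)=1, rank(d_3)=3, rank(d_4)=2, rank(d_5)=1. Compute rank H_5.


rank H_k = rank(ker d_k) - rank(im d_{k+1}).
rank(ker d_5) = rank(C_5) - rank(d_5) = 15 - 1 = 14.
rank(im d_{5+1}) = 0.
rank H_5 = 14 - 0 = 14

14


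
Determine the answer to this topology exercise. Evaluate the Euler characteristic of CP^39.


CP^39 has one cell in each even dimension 0, 2, ..., 2*39 (39+1 cells total).
All cells are even-dimensional, so chi = number of cells.
chi = 39 + 1 = 40

40


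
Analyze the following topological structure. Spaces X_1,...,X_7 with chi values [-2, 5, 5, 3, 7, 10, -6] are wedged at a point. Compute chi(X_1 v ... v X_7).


chi(A v B) = chi(A) + chi(B) - 1 (one point identified).
For 7 spaces: chi = (sum chi_i) - (7 - 1).
sum = 22; chi = 22 - 6 = 16

16


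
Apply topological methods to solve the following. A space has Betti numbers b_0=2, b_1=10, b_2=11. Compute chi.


chi = sum_k (-1)^k b_k.
= (2) + (-10) + (11)
= 3

3


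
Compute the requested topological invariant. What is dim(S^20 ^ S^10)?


S^m ^ S^n = S^{m+n}.
k = 20 + 10 = 30

30


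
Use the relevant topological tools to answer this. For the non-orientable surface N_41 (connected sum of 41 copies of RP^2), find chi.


For a non-orientable closed surface with k crosscaps: chi = 2 - k.
Here k = 41.
chi = 2 - 41 = -39

-39


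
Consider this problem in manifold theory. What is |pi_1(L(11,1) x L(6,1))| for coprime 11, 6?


pi_1(X x Y) = pi_1(X) x pi_1(Y).
pi_1(L(11,1)) = Z/11, pi_1(L(6,1)) = Z/6.
|Z/11 x Z/6| = 11 * 6 = 66

66


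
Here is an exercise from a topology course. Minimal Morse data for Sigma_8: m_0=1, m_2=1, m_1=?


A perfect Morse function has m_k = b_k.
For Sigma_8: b_0=1, b_1=2g=16, b_2=1.
Saddles m_1 = 2g = 16

16


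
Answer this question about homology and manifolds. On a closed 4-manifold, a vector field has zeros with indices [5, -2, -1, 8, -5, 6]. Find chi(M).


Poincare-Hopf: chi(M) = sum of indices of zeros.
chi = (5) + (-2) + (-1) + (8) + (-5) + (6) = 11

11


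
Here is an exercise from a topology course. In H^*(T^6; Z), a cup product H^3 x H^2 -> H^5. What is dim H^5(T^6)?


Cup product: H^p x H^q -> H^{p+q}; here p+q = 3+2 = 5.
rank H^k(T^n) = C(n,k).
C(6,5) = 6

6


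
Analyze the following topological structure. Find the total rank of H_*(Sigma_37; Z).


For Sigma_37: b_0 = 1, b_1 = 2g = 74, b_2 = 1.
Total = 1 + 74 + 1 = 76

76


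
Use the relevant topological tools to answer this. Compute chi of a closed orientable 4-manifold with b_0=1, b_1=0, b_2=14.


By Poincare duality b_k = b_{4-k}, so full Betti numbers: b_0=1, b_1=0, b_2=14, b_3=0, b_4=1.
chi = sum (-1)^k b_k = 16

16


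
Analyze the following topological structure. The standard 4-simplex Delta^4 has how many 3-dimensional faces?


Delta^4 has 4+1 vertices. A 3-face is a choice of 3+1 vertices.
f_3 = C(4+1, 3+1) = C(5,4) = 5

5


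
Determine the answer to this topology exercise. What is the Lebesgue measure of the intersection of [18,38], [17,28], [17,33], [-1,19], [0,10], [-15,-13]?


Intersection = [max(a_i), min(b_i)] = [18, -13].
Since 18 > -13, the intersection is empty.
Length = 0

0


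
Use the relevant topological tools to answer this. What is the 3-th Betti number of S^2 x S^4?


Each S^d has Poincare polynomial 1 + t^d.
The product S^2 x S^4 has Poincare polynomial prod(1+t^d_i).
Expanding: b_0=1, b_2=1, b_4=1, b_6=1.
b_3 = 0

0


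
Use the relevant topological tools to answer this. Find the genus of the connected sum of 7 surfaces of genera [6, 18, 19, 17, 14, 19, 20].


Genus is additive under connected sum of orientable surfaces.
g = 6 + 18 + 19 + 17 + 14 + 19 + 20 = 113

113


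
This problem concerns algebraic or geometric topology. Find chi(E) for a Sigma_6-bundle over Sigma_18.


For a fiber bundle F -> E -> B (with CW structure): chi(E) = chi(B) * chi(F).
chi(Sigma_18) = -34, chi(Sigma_6) = -10.
chi(E) = (-34) * (-10) = 340

340


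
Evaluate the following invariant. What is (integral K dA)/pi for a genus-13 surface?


Gauss-Bonnet: integral K dA = 2*pi*chi(M).
chi(Sigma_13) = 2 - 2*13 = -24.
(integral K dA)/pi = 2*chi = 2*(-24) = -48

-48


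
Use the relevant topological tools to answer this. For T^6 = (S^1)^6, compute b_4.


By the Kunneth formula, b_k(T^n) = C(n,k).
b_4(T^6) = C(6,4).
C(6,4) = 6!/(4!*2!) = 15

15


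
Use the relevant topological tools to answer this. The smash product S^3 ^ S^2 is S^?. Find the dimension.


S^m ^ S^n = S^{m+n}.
k = 3 + 2 = 5

5


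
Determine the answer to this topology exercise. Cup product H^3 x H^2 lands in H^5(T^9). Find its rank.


Cup product: H^p x H^q -> H^{p+q}; here p+q = 3+2 = 5.
rank H^k(T^n) = C(n,k).
C(9,5) = 126

126


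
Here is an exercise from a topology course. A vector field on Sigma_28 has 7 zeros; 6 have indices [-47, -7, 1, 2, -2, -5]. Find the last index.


Poincare-Hopf: sum of indices = chi(M).
chi(Sigma_28) = 2 - 2*28 = -54.
Sum of known indices = -58.
x = chi - (sum known) = -54 - (-58) = 4

4


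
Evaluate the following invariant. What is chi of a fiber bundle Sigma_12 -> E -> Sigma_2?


For a fiber bundle F -> E -> B (with CW structure): chi(E) = chi(B) * chi(F).
chi(Sigma_2) = -2, chi(Sigma_12) = -22.
chi(E) = (-2) * (-22) = 44

44


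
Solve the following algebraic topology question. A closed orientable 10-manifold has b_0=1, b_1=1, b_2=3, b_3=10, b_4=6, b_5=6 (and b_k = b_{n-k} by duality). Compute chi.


By Poincare duality b_k = b_{10-k}, so full Betti numbers: b_0=1, b_1=1, b_2=3, b_3=10, b_4=6, b_5=6, b_6=6, b_7=10, b_8=3, b_9=1, b_10=1.
chi = sum (-1)^k b_k = -8

-8


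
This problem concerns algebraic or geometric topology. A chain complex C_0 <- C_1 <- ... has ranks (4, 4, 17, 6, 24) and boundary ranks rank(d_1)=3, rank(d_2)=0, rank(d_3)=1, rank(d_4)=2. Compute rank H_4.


rank H_k = rank(ker d_k) - rank(im d_{k+1}).
rank(ker d_4) = rank(C_4) - rank(d_4) = 24 - 2 = 22.
rank(im d_{4+1}) = 0.
rank H_4 = 22 - 0 = 22

22


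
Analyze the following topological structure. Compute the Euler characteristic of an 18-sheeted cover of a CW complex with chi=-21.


For a finite covering: chi(E) = (number of sheets) * chi(B).
chi(E) = 18 * (-21) = -378

-378


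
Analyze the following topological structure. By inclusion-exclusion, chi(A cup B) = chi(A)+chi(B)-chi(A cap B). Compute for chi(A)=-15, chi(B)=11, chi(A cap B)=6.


chi(A cup B) = chi(A) + chi(B) - chi(A cap B)
= -15 + (11) - (6)
= -10

-10


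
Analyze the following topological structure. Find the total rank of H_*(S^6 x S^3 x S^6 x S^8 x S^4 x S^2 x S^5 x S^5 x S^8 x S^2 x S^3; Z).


Total Betti number is multiplicative under products.
Each S^d (d>=1) has total Betti number 2.
There are 11 sphere factors.
Total = 2^11 = 2048

2048


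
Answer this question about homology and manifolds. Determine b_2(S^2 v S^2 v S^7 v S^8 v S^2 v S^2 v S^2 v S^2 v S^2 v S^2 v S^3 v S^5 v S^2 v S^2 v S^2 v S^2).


For a wedge of spheres, H_k (k>0) is free on one generator per sphere of dimension k.
Spheres of dimension 2: count = 12.
b_2 = 12

12


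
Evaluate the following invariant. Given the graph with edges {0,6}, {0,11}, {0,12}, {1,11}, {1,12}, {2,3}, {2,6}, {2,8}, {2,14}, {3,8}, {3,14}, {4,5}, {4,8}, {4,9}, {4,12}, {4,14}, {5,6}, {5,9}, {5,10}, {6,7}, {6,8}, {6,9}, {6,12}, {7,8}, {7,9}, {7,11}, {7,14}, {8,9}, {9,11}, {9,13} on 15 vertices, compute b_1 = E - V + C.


b_1 = E - V + (number of components).
E = 30, V = 15, components = 1.
b_1 = 30 - 15 + 1 = 16

16


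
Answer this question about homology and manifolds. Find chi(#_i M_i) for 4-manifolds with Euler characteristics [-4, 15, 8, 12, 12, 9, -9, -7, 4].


For n-manifolds: chi(A#B) = chi(A) + chi(B) - chi(S^4).
chi(S^4) = 1 + (-1)^4 = 2.
chi(#) = (sum chi_i) - (9-1)*chi(S^4) = 40 - 8*2 = 24

24


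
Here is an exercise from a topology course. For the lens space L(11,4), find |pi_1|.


pi_1(L(p,q)) = Z/pZ for any q coprime to p.
|pi_1(L(11,4))| = 11

11


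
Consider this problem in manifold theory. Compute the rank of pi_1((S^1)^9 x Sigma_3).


pi_1(A x B) = pi_1(A) x pi_1(B); rank of abelianization = b_1.
b_1(T^9) = 9, b_1(Sigma_3) = 2*3 = 6.
b_1(product) = 9 + 6 = 15

15


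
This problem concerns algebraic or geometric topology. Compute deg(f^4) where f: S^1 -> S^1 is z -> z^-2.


deg(f) = -2. Degree is multiplicative: deg(f^4) = (deg f)^4.
deg(f^4) = (-2)^4 = 16

16


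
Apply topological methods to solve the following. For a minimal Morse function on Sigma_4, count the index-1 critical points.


A perfect Morse function has m_k = b_k.
For Sigma_4: b_0=1, b_1=2g=8, b_2=1.
Saddles m_1 = 2g = 8

8


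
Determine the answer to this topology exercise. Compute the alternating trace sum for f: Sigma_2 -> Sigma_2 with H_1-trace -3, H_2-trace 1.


L(f) = tr(f_0*) - tr(f_1*) + tr(f_2*).
= 1 - (-3) + (1)
= 5

5


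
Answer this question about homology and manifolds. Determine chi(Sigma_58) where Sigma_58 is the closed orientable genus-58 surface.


For a closed orientable surface of genus g: chi = 2 - 2g.
Here g = 58.
chi = 2 - 2*58 = 2 - 116 = -114

-114


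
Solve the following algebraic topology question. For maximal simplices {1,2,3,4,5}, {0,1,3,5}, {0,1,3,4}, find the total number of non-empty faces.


Each maximal simplex on m vertices has 2^m - 1 nonempty faces.
Take the union (dedupe shared faces).
Total distinct faces = 43

43


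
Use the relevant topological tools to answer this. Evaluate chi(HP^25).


HP^25 has one cell in each dimension 0, 4, ..., 4*25 (25+1 cells, all even-dim).
chi = 25 + 1 = 26

26


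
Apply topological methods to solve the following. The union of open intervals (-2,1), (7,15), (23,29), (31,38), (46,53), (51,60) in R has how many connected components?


Sort and merge overlapping open intervals.
Merged: (-2,1), (7,15), (23,29), (31,38), (46,60).
Number of components = 5

5


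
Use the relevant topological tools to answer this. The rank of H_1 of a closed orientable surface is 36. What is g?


For a closed orientable surface: b_1 = 2g.
36 = 2g
g = 36 / 2 = 18

18


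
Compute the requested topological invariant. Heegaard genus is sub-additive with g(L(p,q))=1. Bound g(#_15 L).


Heegaard genus satisfies g(A#B) <= g(A) + g(B).
Each lens space has g = 1.
Upper bound: 15 * 1 = 15

15


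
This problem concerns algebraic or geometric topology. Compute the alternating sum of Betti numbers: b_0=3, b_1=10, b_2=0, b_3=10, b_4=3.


chi = sum_k (-1)^k b_k.
= (3) + (-10) + (0) + (-10) + (3)
= -14

-14


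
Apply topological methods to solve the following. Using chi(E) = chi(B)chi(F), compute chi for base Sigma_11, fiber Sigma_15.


For a fiber bundle F -> E -> B (with CW structure): chi(E) = chi(B) * chi(F).
chi(Sigma_11) = -20, chi(Sigma_15) = -28.
chi(E) = (-20) * (-28) = 560

560


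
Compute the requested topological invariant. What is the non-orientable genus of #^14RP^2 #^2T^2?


Since a >= 1, the sum is non-orientable; each T^2 can be replaced by RP^2 # RP^2 (since T^2#RP^2 = 3RP^2).
Total crosscaps k = 14 + 2*2 = 18.
Check via chi: chi = 14*1 + 2*0 - (14+2-1)*2 = -16 = 2 - k = -16. Consistent.

18


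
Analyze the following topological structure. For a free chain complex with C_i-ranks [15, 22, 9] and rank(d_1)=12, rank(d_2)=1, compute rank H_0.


rank H_k = rank(ker d_k) - rank(im d_{k+1}).
rank(ker d_0) = rank(C_0) - rank(d_0) = 15 - 0 = 15.
rank(im d_{0+1}) = 12.
rank H_0 = 15 - 12 = 3

3


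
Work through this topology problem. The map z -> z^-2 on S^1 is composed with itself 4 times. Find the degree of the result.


deg(f) = -2. Degree is multiplicative: deg(f^4) = (deg f)^4.
deg(f^4) = (-2)^4 = 16

16


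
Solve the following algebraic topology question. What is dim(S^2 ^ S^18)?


S^m ^ S^n = S^{m+n}.
k = 2 + 18 = 20

20


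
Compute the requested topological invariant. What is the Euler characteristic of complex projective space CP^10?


CP^10 has one cell in each even dimension 0, 2, ..., 2*10 (10+1 cells total).
All cells are even-dimensional, so chi = number of cells.
chi = 10 + 1 = 11

11


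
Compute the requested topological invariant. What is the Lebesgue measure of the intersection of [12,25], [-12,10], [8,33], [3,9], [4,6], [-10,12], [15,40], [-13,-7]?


Intersection = [max(a_i), min(b_i)] = [15, -7].
Since 15 > -7, the intersection is empty.
Length = 0

0


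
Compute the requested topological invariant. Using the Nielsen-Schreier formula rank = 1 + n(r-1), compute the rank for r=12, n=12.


Nielsen-Schreier: an index-n subgroup of F_r is free of rank 1 + n(r-1).
Equivalently: chi(cover) = n*chi(base); chi(vee_r S^1) = 1 - 12 = -11.
chi(E) = 12*(-11) = -132; rank = 1 - chi(E) = 1 - (-132) = 133.
rank = 1 + 12*(12-1) = 1 + 132 = 133

133


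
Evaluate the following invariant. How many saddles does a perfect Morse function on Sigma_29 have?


A perfect Morse function has m_k = b_k.
For Sigma_29: b_0=1, b_1=2g=58, b_2=1.
Saddles m_1 = 2g = 58

58


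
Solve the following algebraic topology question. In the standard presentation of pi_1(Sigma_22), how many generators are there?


Standard presentation: pi_1(Sigma_g) = <a_1,b_1,...,a_g,b_g | [a_1,b_1]...[a_g,b_g] = 1>.
Number of generators = 2g = 2*22 = 44

44


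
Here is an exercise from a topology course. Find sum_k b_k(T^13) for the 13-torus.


b_k(T^13) = C(13,k), so the sum over k is sum_k C(13,k) = 2^13.
Total = 2^13 = 8192

8192


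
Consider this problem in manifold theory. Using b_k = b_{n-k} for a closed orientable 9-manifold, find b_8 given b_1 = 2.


Poincare duality for closed orientable n-manifolds: b_k = b_{n-k}.
Here n = 9, so b_8 = b_1 = 2

2


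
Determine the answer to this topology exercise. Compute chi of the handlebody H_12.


A genus-g handlebody deformation retracts to a wedge of g circles.
chi(vee_g S^1) = 1 - g.
chi(H_12) = 1 - 12 = -11

-11


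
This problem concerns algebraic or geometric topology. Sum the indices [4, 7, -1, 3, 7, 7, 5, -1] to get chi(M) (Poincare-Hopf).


Poincare-Hopf: chi(M) = sum of indices of zeros.
chi = (4) + (7) + (-1) + (3) + (7) + (7) + (5) + (-1) = 31

31


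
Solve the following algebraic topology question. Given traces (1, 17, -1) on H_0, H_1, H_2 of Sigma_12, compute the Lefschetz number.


L(f) = tr(f_0*) - tr(f_1*) + tr(f_2*).
= 1 - (17) + (-1)
= -17

-17


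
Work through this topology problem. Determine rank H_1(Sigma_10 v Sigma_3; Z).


For a wedge: H_1(A v B) = H_1(A) + H_1(B).
b_1(Sigma_10) = 20, b_1(Sigma_3) = 6.
b_1 = 20 + 6 = 26

26


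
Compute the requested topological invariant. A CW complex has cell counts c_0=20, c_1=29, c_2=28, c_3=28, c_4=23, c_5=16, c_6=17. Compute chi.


chi = sum_k (-1)^k c_k.
= (-1)^0*20 + (-1)^1*29 + (-1)^2*28 + (-1)^3*28 + (-1)^4*23 + (-1)^5*16 + (-1)^6*17
= (20) + (-29) + (28) + (-28) + (23) + (-16) + (17)
= 15

15


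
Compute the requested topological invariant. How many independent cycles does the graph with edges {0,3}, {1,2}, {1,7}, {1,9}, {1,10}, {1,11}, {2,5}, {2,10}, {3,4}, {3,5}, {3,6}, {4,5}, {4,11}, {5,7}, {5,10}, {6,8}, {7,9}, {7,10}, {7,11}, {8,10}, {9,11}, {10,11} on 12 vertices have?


b_1 = E - V + (number of components).
E = 22, V = 12, components = 1.
b_1 = 22 - 12 + 1 = 11

11


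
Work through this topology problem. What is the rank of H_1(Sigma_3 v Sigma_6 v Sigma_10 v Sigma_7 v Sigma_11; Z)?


For a wedge X v Y: reduced H_k(X v Y) = H_k(X) + H_k(Y).
Each Sigma_g contributes b_1 = 2g.
b_1 = 6 + 12 + 20 + 14 + 22 = 74

74


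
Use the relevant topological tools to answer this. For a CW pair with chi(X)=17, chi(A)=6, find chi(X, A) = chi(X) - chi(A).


Relative Euler characteristic: chi(X, A) = chi(X) - chi(A).
= 17 - (6) = 11

11


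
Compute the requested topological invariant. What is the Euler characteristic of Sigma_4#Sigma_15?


chi(Sigma_4) = 2 - 2*4 = -6
chi(Sigma_15) = 2 - 2*15 = -28
For surfaces: chi(A#B) = chi(A) + chi(B) - 2.
chi = -6 + -28 - 2 = -36

-36


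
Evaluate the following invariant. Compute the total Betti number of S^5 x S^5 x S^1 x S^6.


Total Betti number is multiplicative under products.
Each S^d (d>=1) has total Betti number 2.
There are 4 sphere factors.
Total = 2^4 = 16

16


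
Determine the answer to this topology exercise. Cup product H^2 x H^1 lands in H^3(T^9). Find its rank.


Cup product: H^p x H^q -> H^{p+q}; here p+q = 2+1 = 3.
rank H^k(T^n) = C(n,k).
C(9,3) = 84

84


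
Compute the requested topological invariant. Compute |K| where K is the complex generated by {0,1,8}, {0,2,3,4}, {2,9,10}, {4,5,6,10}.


Each maximal simplex on m vertices has 2^m - 1 nonempty faces.
Take the union (dedupe shared faces).
Total distinct faces = 40

40


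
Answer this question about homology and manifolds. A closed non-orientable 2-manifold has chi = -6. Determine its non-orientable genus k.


chi = 2 - k for closed non-orientable surfaces with k crosscaps.
-6 = 2 - k
k = 2 - (-6) = 8

8


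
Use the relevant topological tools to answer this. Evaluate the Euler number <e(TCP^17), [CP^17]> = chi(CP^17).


For any closed oriented manifold, <e(TM),[M]> = chi(M).
chi(CP^17) = 17+1 = 18

18


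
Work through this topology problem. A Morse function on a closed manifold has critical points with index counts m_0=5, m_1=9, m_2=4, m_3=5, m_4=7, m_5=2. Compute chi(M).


Morse theory: chi(M) = sum_k (-1)^k m_k where m_k = #(index-k critical points).
= (5) + (-9) + (4) + (-5) + (7) + (-2) = 0

0


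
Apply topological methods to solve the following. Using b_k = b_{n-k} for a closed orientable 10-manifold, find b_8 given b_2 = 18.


Poincare duality for closed orientable n-manifolds: b_k = b_{n-k}.
Here n = 10, so b_8 = b_2 = 18

18


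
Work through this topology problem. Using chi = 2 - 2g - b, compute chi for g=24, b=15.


For a compact orientable surface with genus g and b boundary components: chi = 2 - 2g - b.
chi = 2 - 2*24 - 15 = 2 - 48 - 15 = -61

-61


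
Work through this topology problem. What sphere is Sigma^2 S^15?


Each suspension raises dimension by 1: Sigma S^n = S^{n+1}.
Sigma^2 S^15 = S^{15+2} = S^17

17


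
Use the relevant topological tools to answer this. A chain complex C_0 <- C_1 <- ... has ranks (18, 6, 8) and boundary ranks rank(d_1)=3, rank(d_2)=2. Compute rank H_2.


rank H_k = rank(ker d_k) - rank(im d_{k+1}).
rank(ker d_2) = rank(C_2) - rank(d_2) = 8 - 2 = 6.
rank(im d_{2+1}) = 0.
rank H_2 = 6 - 0 = 6

6


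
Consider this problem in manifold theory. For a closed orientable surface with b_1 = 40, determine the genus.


For a closed orientable surface: b_1 = 2g.
40 = 2g
g = 40 / 2 = 20

20


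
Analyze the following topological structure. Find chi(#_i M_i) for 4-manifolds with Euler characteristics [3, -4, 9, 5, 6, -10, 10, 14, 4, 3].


For n-manifolds: chi(A#B) = chi(A) + chi(B) - chi(S^4).
chi(S^4) = 1 + (-1)^4 = 2.
chi(#) = (sum chi_i) - (10-1)*chi(S^4) = 40 - 9*2 = 22

22


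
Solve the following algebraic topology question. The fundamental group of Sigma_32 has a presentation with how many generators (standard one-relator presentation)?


Standard presentation: pi_1(Sigma_g) = <a_1,b_1,...,a_g,b_g | [a_1,b_1]...[a_g,b_g] = 1>.
Number of generators = 2g = 2*32 = 64

64


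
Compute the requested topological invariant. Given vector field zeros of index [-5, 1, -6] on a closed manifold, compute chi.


Poincare-Hopf: chi(M) = sum of indices of zeros.
chi = (-5) + (1) + (-6) = -10

-10


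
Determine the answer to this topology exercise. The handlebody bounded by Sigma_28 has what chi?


A genus-g handlebody deformation retracts to a wedge of g circles.
chi(vee_g S^1) = 1 - g.
chi(H_28) = 1 - 28 = -27

-27


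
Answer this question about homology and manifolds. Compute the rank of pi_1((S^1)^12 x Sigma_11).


pi_1(A x B) = pi_1(A) x pi_1(B); rank of abelianization = b_1.
b_1(T^12) = 12, b_1(Sigma_11) = 2*11 = 22.
b_1(product) = 12 + 22 = 34

34


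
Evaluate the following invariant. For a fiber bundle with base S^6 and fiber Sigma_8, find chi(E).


chi(S^6) = 2 (n even), chi(Sigma_8) = 2 - 2*8 = -14.
chi(E) = 2 * (-14) = -28

-28


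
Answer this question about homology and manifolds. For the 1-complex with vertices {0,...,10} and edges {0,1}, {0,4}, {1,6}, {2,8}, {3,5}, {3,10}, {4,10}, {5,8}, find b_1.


b_1 = E - V + (number of components).
E = 8, V = 11, components = 3.
b_1 = 8 - 11 + 3 = 0

0


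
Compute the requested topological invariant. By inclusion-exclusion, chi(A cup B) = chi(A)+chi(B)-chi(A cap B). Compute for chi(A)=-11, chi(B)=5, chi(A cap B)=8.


chi(A cup B) = chi(A) + chi(B) - chi(A cap B)
= -11 + (5) - (8)
= -14

-14


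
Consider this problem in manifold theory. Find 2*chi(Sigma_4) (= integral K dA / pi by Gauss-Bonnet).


Gauss-Bonnet: integral K dA = 2*pi*chi(M).
chi(Sigma_4) = 2 - 2*4 = -6.
(integral K dA)/pi = 2*chi = 2*(-6) = -12

-12


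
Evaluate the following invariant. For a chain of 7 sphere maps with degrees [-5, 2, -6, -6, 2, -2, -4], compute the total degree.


Degree is multiplicative: deg(composition) = product of degrees.
= (-5) * (2) * (-6) * (-6) * (2) * (-2) * (-4) = -5760

-5760


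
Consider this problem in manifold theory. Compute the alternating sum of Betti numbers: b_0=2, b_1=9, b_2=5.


chi = sum_k (-1)^k b_k.
= (2) + (-9) + (5)
= -2

-2


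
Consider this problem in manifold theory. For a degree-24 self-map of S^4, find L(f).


On S^4: L(f) = tr(f_0*) + (-1)^4 tr(f_4*) = 1 + (-1)^4 * deg(f).
L(f) = 1 + (-1)^4 * 24 = 1 + 24 = 25

25


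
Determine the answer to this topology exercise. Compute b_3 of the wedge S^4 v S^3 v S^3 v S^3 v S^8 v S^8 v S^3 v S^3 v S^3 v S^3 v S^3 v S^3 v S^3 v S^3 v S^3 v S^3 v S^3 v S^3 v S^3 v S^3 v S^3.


For a wedge of spheres, H_k (k>0) is free on one generator per sphere of dimension k.
Spheres of dimension 3: count = 18.
b_3 = 18

18


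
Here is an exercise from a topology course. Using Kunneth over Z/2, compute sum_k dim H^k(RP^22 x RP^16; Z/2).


dim H^*(RP^n; Z/2) = n+1 (one Z/2 in each degree 0..n).
Total Betti number is multiplicative.
Total = (22+1) * (16+1) = 23 * 17 = 391

391


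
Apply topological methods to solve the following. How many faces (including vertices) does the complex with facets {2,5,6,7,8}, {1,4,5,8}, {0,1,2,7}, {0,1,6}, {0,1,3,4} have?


Each maximal simplex on m vertices has 2^m - 1 nonempty faces.
Take the union (dedupe shared faces).
Total distinct faces = 67

67


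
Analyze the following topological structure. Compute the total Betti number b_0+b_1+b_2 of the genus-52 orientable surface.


For Sigma_52: b_0 = 1, b_1 = 2g = 104, b_2 = 1.
Total = 1 + 104 + 1 = 106

106


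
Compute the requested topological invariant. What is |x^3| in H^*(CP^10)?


|x| = 2 in H^*(CP^n).
|x^3| = 3 * |x| = 3 * 2 = 6

6


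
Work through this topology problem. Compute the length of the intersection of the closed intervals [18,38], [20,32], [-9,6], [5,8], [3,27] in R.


Intersection = [max(a_i), min(b_i)] = [20, 6].
Since 20 > 6, the intersection is empty.
Length = 0

0


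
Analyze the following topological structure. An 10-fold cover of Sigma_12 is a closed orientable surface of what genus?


For an n-sheeted cover: chi(E) = n * chi(B).
chi(Sigma_12) = 2 - 2*12 = -22.
chi(E) = 10 * (-22) = -220.
genus(E) = (2 - chi(E))/2 = (2 - (-220))/2 = 222/2 = 111

111


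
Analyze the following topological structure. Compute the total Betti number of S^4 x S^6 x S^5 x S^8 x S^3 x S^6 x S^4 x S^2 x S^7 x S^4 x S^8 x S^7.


Total Betti number is multiplicative under products.
Each S^d (d>=1) has total Betti number 2.
There are 12 sphere factors.
Total = 2^12 = 4096

4096


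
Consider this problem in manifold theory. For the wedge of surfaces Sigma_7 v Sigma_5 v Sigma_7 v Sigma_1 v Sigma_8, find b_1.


For a wedge X v Y: reduced H_k(X v Y) = H_k(X) + H_k(Y).
Each Sigma_g contributes b_1 = 2g.
b_1 = 14 + 10 + 14 + 2 + 16 = 56

56


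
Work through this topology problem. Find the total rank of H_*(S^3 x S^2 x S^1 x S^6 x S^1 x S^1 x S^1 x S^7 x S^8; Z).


Total Betti number is multiplicative under products.
Each S^d (d>=1) has total Betti number 2.
There are 9 sphere factors.
Total = 2^9 = 512

512


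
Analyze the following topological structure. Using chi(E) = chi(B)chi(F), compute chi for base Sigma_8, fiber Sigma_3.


For a fiber bundle F -> E -> B (with CW structure): chi(E) = chi(B) * chi(F).
chi(Sigma_8) = -14, chi(Sigma_3) = -4.
chi(E) = (-14) * (-4) = 56

56


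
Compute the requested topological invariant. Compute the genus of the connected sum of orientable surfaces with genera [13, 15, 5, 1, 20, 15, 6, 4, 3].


Genus is additive under connected sum of orientable surfaces.
g = 13 + 15 + 5 + 1 + 20 + 15 + 6 + 4 + 3 = 82

82


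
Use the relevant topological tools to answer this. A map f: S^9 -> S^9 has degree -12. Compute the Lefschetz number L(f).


On S^9: L(f) = tr(f_0*) + (-1)^9 tr(f_9*) = 1 + (-1)^9 * deg(f).
L(f) = 1 + (-1)^9 * -12 = 1 + 12 = 13

13


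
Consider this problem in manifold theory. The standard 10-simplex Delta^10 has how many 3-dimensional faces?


Delta^10 has 10+1 vertices. A 3-face is a choice of 3+1 vertices.
f_3 = C(10+1, 3+1) = C(11,4) = 330

330


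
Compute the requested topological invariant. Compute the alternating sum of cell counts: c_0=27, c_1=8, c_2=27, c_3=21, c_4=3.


chi = sum_k (-1)^k c_k.
= (-1)^0*27 + (-1)^1*8 + (-1)^2*27 + (-1)^3*21 + (-1)^4*3
= (27) + (-8) + (27) + (-21) + (3)
= 28

28


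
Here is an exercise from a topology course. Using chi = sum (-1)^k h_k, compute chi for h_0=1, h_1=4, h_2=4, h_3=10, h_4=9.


Handles of index k contribute (-1)^k to chi (same as CW cells).
chi = (1) + (-4) + (4) + (-10) + (9) = 0

0


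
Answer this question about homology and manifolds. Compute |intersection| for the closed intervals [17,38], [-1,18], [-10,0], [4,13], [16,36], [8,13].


Intersection = [max(a_i), min(b_i)] = [17, 0].
Since 17 > 0, the intersection is empty.
Length = 0

0


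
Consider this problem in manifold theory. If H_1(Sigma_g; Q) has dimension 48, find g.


For a closed orientable surface: b_1 = 2g.
48 = 2g
g = 48 / 2 = 24

24
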